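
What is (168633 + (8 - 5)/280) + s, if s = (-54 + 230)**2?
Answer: 55890523/280 ≈ 1.9961e+5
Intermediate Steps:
s = 30976 (s = 176**2 = 30976)
(168633 + (8 - 5)/280) + s = (168633 + (8 - 5)/280) + 30976 = (168633 + 3*(1/280)) + 30976 = (168633 + 3/280) + 30976 = 47217243/280 + 30976 = 55890523/280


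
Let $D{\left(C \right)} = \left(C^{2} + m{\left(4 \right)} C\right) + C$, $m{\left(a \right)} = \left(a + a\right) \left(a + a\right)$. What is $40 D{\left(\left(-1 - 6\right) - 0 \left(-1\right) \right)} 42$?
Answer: $-682080$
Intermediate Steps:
$m{\left(a \right)} = 4 a^{2}$ ($m{\left(a \right)} = 2 a 2 a = 4 a^{2}$)
$D{\left(C \right)} = C^{2} + 65 C$ ($D{\left(C \right)} = \left(C^{2} + 4 \cdot 4^{2} C\right) + C = \left(C^{2} + 4 \cdot 16 C\right) + C = \left(C^{2} + 64 C\right) + C = C^{2} + 65 C$)
$40 D{\left(\left(-1 - 6\right) - 0 \left(-1\right) \right)} 42 = 40 \left(\left(-1 - 6\right) - 0 \left(-1\right)\right) \left(65 - \left(7 + 0 \left(-1\right)\right)\right) 42 = 40 \left(\left(-1 - 6\right) - 0\right) \left(65 - 7\right) 42 = 40 \left(-7 + 0\right) \left(65 + \left(-7 + 0\right)\right) 42 = 40 \left(- 7 \left(65 - 7\right)\right) 42 = 40 \left(\left(-7\right) 58\right) 42 = 40 \left(-406\right) 42 = \left(-16240\right) 42 = -682080$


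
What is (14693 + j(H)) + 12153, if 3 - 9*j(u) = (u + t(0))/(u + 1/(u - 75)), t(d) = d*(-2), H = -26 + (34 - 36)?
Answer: 697062161/25965 ≈ 26846.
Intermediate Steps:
H = -28 (H = -26 - 2 = -28)
t(d) = -2*d
j(u) = 1/3 - u/(9*(u + 1/(-75 + u))) (j(u) = 1/3 - (u - 2*0)/(9*(u + 1/(u - 75))) = 1/3 - (u + 0)/(9*(u + 1/(-75 + u))) = 1/3 - u/(9*(u + 1/(-75 + u))))
(14693 + j(H)) + 12153 = (14693 + (3 - 150*(-28) + 2*(-28)**2)/(9*(1 + (-28)**2 - 75*(-28)))) + 12153 = (14693 + (3 + 4200 + 2*784)/(9*(1 + 784 + 2100))) + 12153 = (14693 + (1/9)*(3 + 4200 + 1568)/2885) + 12153 = (14693 + (1/9)*(1/2885)*5771) + 12153 = (14693 + 5771/25965) + 12153 = 381509516/25965 + 12153 = 697062161/25965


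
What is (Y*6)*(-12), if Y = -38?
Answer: 2736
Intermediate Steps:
(Y*6)*(-12) = -38*6*(-12) = -228*(-12) = 2736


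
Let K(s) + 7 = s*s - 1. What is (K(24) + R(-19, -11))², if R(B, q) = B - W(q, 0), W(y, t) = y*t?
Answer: 301401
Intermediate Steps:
W(y, t) = t*y
K(s) = -8 + s² (K(s) = -7 + (s*s - 1) = -7 + (s² - 1) = -7 + (-1 + s²) = -8 + s²)
R(B, q) = B (R(B, q) = B - 0*q = B - 1*0 = B + 0 = B)
(K(24) + R(-19, -11))² = ((-8 + 24²) - 19)² = ((-8 + 576) - 19)² = (568 - 19)² = 549² = 301401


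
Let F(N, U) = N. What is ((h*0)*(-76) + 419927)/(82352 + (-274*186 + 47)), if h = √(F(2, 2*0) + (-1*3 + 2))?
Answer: 419927/31435 ≈ 13.359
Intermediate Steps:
h = 1 (h = √(2 + (-1*3 + 2)) = √(2 + (-3 + 2)) = √(2 - 1) = √1 = 1)
((h*0)*(-76) + 419927)/(82352 + (-274*186 + 47)) = ((1*0)*(-76) + 419927)/(82352 + (-274*186 + 47)) = (0*(-76) + 419927)/(82352 + (-50964 + 47)) = (0 + 419927)/(82352 - 50917) = 419927/31435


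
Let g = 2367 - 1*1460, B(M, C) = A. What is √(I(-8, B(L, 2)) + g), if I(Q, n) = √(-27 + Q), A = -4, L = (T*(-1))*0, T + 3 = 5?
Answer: √(907 + I*√35) ≈ 30.117 + 0.09822*I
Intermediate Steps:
T = 2 (T = -3 + 5 = 2)
L = 0 (L = (2*(-1))*0 = -2*0 = 0)
B(M, C) = -4
g = 907 (g = 2367 - 1460 = 907)
√(I(-8, B(L, 2)) + g) = √(√(-27 - 8) + 907) = √(√(-35) + 907) = √(I*√35 + 907) = √(907 + I*√35)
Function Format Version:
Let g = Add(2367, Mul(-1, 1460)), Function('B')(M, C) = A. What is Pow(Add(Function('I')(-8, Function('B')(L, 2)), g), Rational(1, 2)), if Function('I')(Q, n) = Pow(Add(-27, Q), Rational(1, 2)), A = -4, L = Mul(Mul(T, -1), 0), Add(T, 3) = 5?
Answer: Pow(Add(907, Mul(I, Pow(35, Rational(1, 2)))), Rational(1, 2)) ≈ Add(30.117, Mul(0.09822, I))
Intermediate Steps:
T = 2 (T = Add(-3, 5) = 2)
L = 0 (L = Mul(Mul(2, -1), 0) = Mul(-2, 0) = 0)
Function('B')(M, C) = -4
g = 907 (g = Add(2367, -1460) = 907)
Pow(Add(Function('I')(-8, Function('B')(L, 2)), g), Rational(1, 2)) = Pow(Add(Pow(Add(-27, -8), Rational(1, 2)), 907), Rational(1, 2)) = Pow(Add(Pow(-35, Rational(1, 2)), 907), Rational(1, 2)) = Pow(Add(Mul(I, Pow(35, Rational(1, 2))), 907), Rational(1, 2)) = Pow(Add(907, Mul(I, Pow(35, Rational(1, 2)))), Rational(1, 2))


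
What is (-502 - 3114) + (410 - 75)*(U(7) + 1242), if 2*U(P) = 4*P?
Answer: 417144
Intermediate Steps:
U(P) = 2*P (U(P) = (4*P)/2 = 2*P)
(-502 - 3114) + (410 - 75)*(U(7) + 1242) = (-502 - 3114) + (410 - 75)*(2*7 + 1242) = -3616 + 335*(14 + 1242) = -3616 + 335*1256 = -3616 + 420760 = 417144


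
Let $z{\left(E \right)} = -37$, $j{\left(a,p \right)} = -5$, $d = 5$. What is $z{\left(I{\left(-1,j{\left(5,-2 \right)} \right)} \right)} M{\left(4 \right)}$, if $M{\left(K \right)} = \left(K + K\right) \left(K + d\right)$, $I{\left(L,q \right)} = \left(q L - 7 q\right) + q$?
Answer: $-2664$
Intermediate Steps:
$I{\left(L,q \right)} = - 6 q + L q$ ($I{\left(L,q \right)} = \left(L q - 7 q\right) + q = \left(- 7 q + L q\right) + q = - 6 q + L q$)
$M{\left(K \right)} = 2 K \left(5 + K\right)$ ($M{\left(K \right)} = \left(K + K\right) \left(K + 5\right) = 2 K \left(5 + K\right)$)
$z{\left(I{\left(-1,j{\left(5,-2 \right)} \right)} \right)} M{\left(4 \right)} = - 37 \cdot 2 \cdot 4 \left(5 + 4\right) = - 37 \cdot 2 \cdot 4 \cdot 9 = \left(-37\right) 72 = -2664$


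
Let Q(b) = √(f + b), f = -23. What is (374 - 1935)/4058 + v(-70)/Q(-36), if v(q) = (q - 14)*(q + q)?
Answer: -1561/4058 - 11760*I*√59/59 ≈ -0.38467 - 1531.0*I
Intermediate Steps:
v(q) = 2*q*(-14 + q) (v(q) = (-14 + q)*(2*q) = 2*q*(-14 + q))
Q(b) = √(-23 + b)
(374 - 1935)/4058 + v(-70)/Q(-36) = (374 - 1935)/4058 + (2*(-70)*(-14 - 70))/(√(-23 - 36)) = -1561*1/4058 + (2*(-70)*(-84))/(√(-59)) = -1561/4058 + 11760/((I*√59)) = -1561/4058 + 11760*(-I*√59/59) = -1561/4058 - 11760*I*√59/59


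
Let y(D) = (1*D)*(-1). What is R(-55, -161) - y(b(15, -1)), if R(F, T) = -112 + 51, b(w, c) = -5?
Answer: -66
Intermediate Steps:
R(F, T) = -61
y(D) = -D (y(D) = D*(-1) = -D)
R(-55, -161) - y(b(15, -1)) = -61 - (-1)*(-5) = -61 - 1*5 = -61 - 5 = -66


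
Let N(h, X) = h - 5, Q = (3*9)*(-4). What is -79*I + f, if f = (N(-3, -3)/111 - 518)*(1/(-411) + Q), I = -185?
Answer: 3219384749/45621 ≈ 70568.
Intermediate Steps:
Q = -108 (Q = 27*(-4) = -108)
N(h, X) = -5 + h
f = 2552633834/45621 (f = ((-5 - 3)/111 - 518)*(1/(-411) - 108) = (-8*1/111 - 518)*(-1/411 - 108) = (-8/111 - 518)*(-44389/411) = -57506/111*(-44389/411) = 2552633834/45621 ≈ 55953.)
-79*I + f = -79*(-185) + 2552633834/45621 = 14615 + 2552633834/45621 = 3219384749/45621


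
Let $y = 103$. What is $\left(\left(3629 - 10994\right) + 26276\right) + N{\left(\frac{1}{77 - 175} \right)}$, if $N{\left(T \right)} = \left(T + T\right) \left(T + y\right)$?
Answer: $\frac{90800529}{4802} \approx 18909.0$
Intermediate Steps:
$N{\left(T \right)} = 2 T \left(103 + T\right)$ ($N{\left(T \right)} = \left(T + T\right) \left(T + 103\right) = 2 T \left(103 + T\right)$)
$\left(\left(3629 - 10994\right) + 26276\right) + N{\left(\frac{1}{77 - 175} \right)} = \left(\left(3629 - 10994\right) + 26276\right) + \frac{2 \left(103 + \frac{1}{77 - 175}\right)}{77 - 175} = \left(\left(3629 - 10994\right) + 26276\right) + \frac{2 \left(103 + \frac{1}{-98}\right)}{-98} = \left(-7365 + 26276\right) + 2 \left(- \frac{1}{98}\right) \left(103 - \frac{1}{98}\right) = 18911 + 2 \left(- \frac{1}{98}\right) \frac{10093}{98} = 18911 - \frac{10093}{4802} = \frac{90800529}{4802}$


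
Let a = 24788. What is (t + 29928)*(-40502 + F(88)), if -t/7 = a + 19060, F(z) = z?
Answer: 11195001312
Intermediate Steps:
t = -306936 (t = -7*(24788 + 19060) = -7*43848 = -306936)
(t + 29928)*(-40502 + F(88)) = (-306936 + 29928)*(-40502 + 88) = -277008*(-40414) = 11195001312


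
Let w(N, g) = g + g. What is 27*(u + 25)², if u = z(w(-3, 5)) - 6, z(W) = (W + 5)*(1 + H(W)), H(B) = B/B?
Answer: 64827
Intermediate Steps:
H(B) = 1
w(N, g) = 2*g
z(W) = 10 + 2*W (z(W) = (W + 5)*(1 + 1) = (5 + W)*2 = 10 + 2*W)
u = 24 (u = (10 + 2*(2*5)) - 6 = (10 + 2*10) - 6 = (10 + 20) - 6 = 30 - 6 = 24)
27*(u + 25)² = 27*(24 + 25)² = 27*49² = 27*2401 = 64827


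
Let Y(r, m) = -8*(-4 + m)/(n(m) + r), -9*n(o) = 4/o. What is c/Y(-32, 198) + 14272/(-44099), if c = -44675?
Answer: -2554355364107/2771886744 ≈ -921.52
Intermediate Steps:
n(o) = -4/(9*o)
Y(r, m) = -8*(-4 + m)/(r - 4/(9*m)) (Y(r, m) = -8*(-4 + m)/(-4/(9*m) + r) = -8*(-4 + m)/(r - 4/(9*m)))
c/Y(-32, 198) + 14272/(-44099) = -44675*(-4 + 9*198*(-32))/(14256*(4 - 1*198)) + 14272/(-44099) = -44675*(-4 - 57024)/(14256*(4 - 198)) + 14272*(-1/44099) = -44675/(72*198*(-194)/(-57028)) - 14272/44099 = -44675/(72*198*(-1/57028)*(-194)) - 14272/44099 = -44675/691416/14257 - 14272/44099 = -44675*14257/691416 - 14272/44099 = -636931475/691416 - 14272/44099 = -2554355364107/2771886744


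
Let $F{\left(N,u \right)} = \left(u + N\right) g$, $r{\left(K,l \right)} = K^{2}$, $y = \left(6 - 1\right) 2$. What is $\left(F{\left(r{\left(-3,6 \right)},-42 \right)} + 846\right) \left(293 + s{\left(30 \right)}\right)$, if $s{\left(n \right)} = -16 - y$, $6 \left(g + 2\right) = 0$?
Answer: $243504$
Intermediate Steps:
$g = -2$ ($g = -2 + \frac{1}{6} \cdot 0 = -2 + 0 = -2$)
$y = 10$ ($y = 5 \cdot 2 = 10$)
$s{\left(n \right)} = -26$ ($s{\left(n \right)} = -16 - 10 = -26$)
$F{\left(N,u \right)} = - 2 N - 2 u$ ($F{\left(N,u \right)} = \left(u + N\right) \left(-2\right) = \left(N + u\right) \left(-2\right) = - 2 N - 2 u$)
$\left(F{\left(r{\left(-3,6 \right)},-42 \right)} + 846\right) \left(293 + s{\left(30 \right)}\right) = \left(\left(- 2 \left(-3\right)^{2} - -84\right) + 846\right) \left(293 - 26\right) = \left(\left(\left(-2\right) 9 + 84\right) + 846\right) 267 = \left(\left(-18 + 84\right) + 846\right) 267 = \left(66 + 846\right) 267 = 912 \cdot 267 = 243504$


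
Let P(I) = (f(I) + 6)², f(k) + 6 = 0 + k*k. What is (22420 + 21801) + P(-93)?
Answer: 74849422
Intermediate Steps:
f(k) = -6 + k² (f(k) = -6 + (0 + k*k) = -6 + (0 + k²) = -6 + k²)
P(I) = I⁴ (P(I) = ((-6 + I²) + 6)² = (I²)² = I⁴)
(22420 + 21801) + P(-93) = (22420 + 21801) + (-93)⁴ = 44221 + 74805201 = 74849422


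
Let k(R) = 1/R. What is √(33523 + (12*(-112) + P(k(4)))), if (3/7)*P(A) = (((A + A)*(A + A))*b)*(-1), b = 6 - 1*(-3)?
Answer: √128695/2 ≈ 179.37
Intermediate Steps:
b = 9 (b = 6 + 3 = 9)
P(A) = -84*A² (P(A) = 7*((((A + A)*(A + A))*9)*(-1))/3 = 7*((((2*A)*(2*A))*9)*(-1))/3 = 7*(((4*A²)*9)*(-1))/3 = 7*((36*A²)*(-1))/3 = 7*(-36*A²)/3 = -84*A²)
√(33523 + (12*(-112) + P(k(4)))) = √(33523 + (12*(-112) - 84*(1/4)²)) = √(33523 + (-1344 - 84*(¼)²)) = √(33523 + (-1344 - 84*1/16)) = √(33523 + (-1344 - 21/4)) = √(33523 - 5397/4) = √(128695/4) = √128695/2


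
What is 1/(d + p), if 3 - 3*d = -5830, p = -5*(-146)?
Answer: 3/8023 ≈ 0.00037393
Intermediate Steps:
p = 730
d = 5833/3 (d = 1 - ⅓*(-5830) = 1 + 5830/3 = 5833/3 ≈ 1944.3)
1/(d + p) = 1/(5833/3 + 730) = 1/(8023/3) = 3/8023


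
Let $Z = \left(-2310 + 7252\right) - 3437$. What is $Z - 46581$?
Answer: $-45076$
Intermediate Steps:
$Z = 1505$ ($Z = 4942 - 3437 = 1505$)
$Z - 46581 = 1505 - 46581 = -45076$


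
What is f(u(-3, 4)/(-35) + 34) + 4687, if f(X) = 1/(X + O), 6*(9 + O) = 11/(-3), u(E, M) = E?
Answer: 72269483/15419 ≈ 4687.0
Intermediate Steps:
O = -173/18 (O = -9 + (11/(-3))/6 = -9 + (11*(-⅓))/6 = -9 + (⅙)*(-11/3) = -9 - 11/18 = -173/18 ≈ -9.6111)
f(X) = 1/(-173/18 + X) (f(X) = 1/(X - 173/18) = 1/(-173/18 + X))
f(u(-3, 4)/(-35) + 34) + 4687 = 18/(-173 + 18*(-3/(-35) + 34)) + 4687 = 18/(-173 + 18*(-3*(-1/35) + 34)) + 4687 = 18/(-173 + 18*(3/35 + 34)) + 4687 = 18/(-173 + 18*(1193/35)) + 4687 = 18/(-173 + 21474/35) + 4687 = 18/(15419/35) + 4687 = 18*(35/15419) + 4687 = 630/15419 + 4687 = 72269483/15419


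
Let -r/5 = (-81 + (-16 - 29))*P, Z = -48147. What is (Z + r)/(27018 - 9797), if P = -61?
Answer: -86577/17221 ≈ -5.0274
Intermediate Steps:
r = -38430 (r = -5*(-81 + (-16 - 29))*(-61) = -5*(-81 - 45)*(-61) = -(-630)*(-61) = -5*7686 = -38430)
(Z + r)/(27018 - 9797) = (-48147 - 38430)/(27018 - 9797) = -86577/17221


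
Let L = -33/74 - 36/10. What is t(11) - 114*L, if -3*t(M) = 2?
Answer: 255617/555 ≈ 460.57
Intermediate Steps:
t(M) = -⅔ (t(M) = -⅓*2 = -⅔)
L = -1497/370 (L = -33*1/74 - 36*⅒ = -33/74 - 18/5 = -1497/370 ≈ -4.0459)
t(11) - 114*L = -⅔ - 114*(-1497/370) = -⅔ + 85329/185 = 255617/555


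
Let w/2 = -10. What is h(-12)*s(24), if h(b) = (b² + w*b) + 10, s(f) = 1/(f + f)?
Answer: 197/24 ≈ 8.2083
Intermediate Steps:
w = -20 (w = 2*(-10) = -20)
s(f) = 1/(2*f)
h(b) = 10 + b² - 20*b (h(b) = (b² - 20*b) + 10 = 10 + b² - 20*b)
h(-12)*s(24) = (10 + (-12)² - 20*(-12))*((½)/24) = (10 + 144 + 240)*((½)*(1/24)) = 394*(1/48) = 197/24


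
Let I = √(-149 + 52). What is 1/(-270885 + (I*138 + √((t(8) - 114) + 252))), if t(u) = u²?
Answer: 1/(-270885 + √202 + 138*I*√97) ≈ -3.6917e-6 - 1.852e-8*I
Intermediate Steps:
I = I*√97 (I = √(-97) = I*√97 ≈ 9.8489*I)
1/(-270885 + (I*138 + √((t(8) - 114) + 252))) = 1/(-270885 + ((I*√97)*138 + √((8² - 114) + 252))) = 1/(-270885 + (138*I*√97 + √((64 - 114) + 252))) = 1/(-270885 + (138*I*√97 + √(-50 + 252))) = 1/(-270885 + (138*I*√97 + √202)) = 1/(-270885 + (√202 + 138*I*√97)) = 1/(-270885 + √202 + 138*I*√97)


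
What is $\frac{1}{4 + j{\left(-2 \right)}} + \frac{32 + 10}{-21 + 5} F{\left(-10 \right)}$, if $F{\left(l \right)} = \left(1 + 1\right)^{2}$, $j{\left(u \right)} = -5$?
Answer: $- \frac{23}{2} \approx -11.5$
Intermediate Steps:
$F{\left(l \right)} = 4$ ($F{\left(l \right)} = 2^{2} = 4$)
$\frac{1}{4 + j{\left(-2 \right)}} + \frac{32 + 10}{-21 + 5} F{\left(-10 \right)} = \frac{1}{4 - 5} + \frac{32 + 10}{-21 + 5} \cdot 4 = \frac{1}{-1} + \frac{42}{-16} \cdot 4 = -1 + 42 \left(- \frac{1}{16}\right) 4 = -1 - \frac{21}{2} = - \frac{23}{2}$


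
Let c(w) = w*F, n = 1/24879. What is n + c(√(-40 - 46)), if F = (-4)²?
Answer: 1/24879 + 16*I*√86 ≈ 4.0195e-5 + 148.38*I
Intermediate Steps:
n = 1/24879 ≈ 4.0195e-5
F = 16
c(w) = 16*w (c(w) = w*16 = 16*w)
n + c(√(-40 - 46)) = 1/24879 + 16*√(-40 - 46) = 1/24879 + 16*√(-86) = 1/24879 + 16*(I*√86) = 1/24879 + 16*I*√86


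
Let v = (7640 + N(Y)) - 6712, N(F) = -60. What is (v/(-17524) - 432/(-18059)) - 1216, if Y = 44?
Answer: -96207664675/79116479 ≈ -1216.0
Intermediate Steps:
v = 868 (v = (7640 - 60) - 6712 = 7580 - 6712 = 868)
(v/(-17524) - 432/(-18059)) - 1216 = (868/(-17524) - 432/(-18059)) - 1216 = (868*(-1/17524) - 432*(-1/18059)) - 1216 = (-217/4381 + 432/18059) - 1216 = -2026211/79116479 - 1216 = -96207664675/79116479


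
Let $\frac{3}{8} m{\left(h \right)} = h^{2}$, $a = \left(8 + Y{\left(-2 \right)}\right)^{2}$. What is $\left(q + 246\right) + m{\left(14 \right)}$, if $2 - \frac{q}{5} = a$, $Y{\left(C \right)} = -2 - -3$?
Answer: $\frac{1121}{3} \approx 373.67$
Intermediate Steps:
$Y{\left(C \right)} = 1$ ($Y{\left(C \right)} = -2 + 3 = 1$)
$a = 81$ ($a = \left(8 + 1\right)^{2} = 9^{2} = 81$)
$m{\left(h \right)} = \frac{8 h^{2}}{3}$
$q = -395$ ($q = 10 - 405 = -395$)
$\left(q + 246\right) + m{\left(14 \right)} = \left(-395 + 246\right) + \frac{8 \cdot 14^{2}}{3} = -149 + \frac{8}{3} \cdot 196 = -149 + \frac{1568}{3} = \frac{1121}{3}$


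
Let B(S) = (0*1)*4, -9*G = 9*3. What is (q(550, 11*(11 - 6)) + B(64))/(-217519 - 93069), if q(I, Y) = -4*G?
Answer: -3/77647 ≈ -3.8636e-5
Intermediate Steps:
G = -3 ≈ -3.0000
B(S) = 0 (B(S) = 0*4 = 0)
q(I, Y) = 12 (q(I, Y) = -4*(-3) = 12)
(q(550, 11*(11 - 6)) + B(64))/(-217519 - 93069) = (12 + 0)/(-217519 - 93069) = 12/(-310588) = 12*(-1/310588) = -3/77647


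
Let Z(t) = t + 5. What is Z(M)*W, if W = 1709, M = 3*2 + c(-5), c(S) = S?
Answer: 10254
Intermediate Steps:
M = 1 (M = 3*2 - 5 = 6 - 5 = 1)
Z(t) = 5 + t
Z(M)*W = (5 + 1)*1709 = 6*1709 = 10254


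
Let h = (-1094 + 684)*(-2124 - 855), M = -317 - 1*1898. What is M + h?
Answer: 1219175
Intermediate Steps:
M = -2215 (M = -317 - 1898 = -2215)
h = 1221390 (h = -410*(-2979) = 1221390)
M + h = -2215 + 1221390 = 1219175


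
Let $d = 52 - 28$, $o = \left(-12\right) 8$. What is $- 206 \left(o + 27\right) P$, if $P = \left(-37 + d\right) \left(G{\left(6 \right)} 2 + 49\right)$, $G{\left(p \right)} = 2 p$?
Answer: $-13489086$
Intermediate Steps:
$o = -96$
$d = 24$
$P = -949$ ($P = \left(-37 + 24\right) \left(2 \cdot 6 \cdot 2 + 49\right) = - 13 \left(12 \cdot 2 + 49\right) = - 13 \left(24 + 49\right) = \left(-13\right) 73 = -949$)
$- 206 \left(o + 27\right) P = - 206 \left(-96 + 27\right) \left(-949\right) = \left(-206\right) \left(-69\right) \left(-949\right) = 14214 \left(-949\right) = -13489086$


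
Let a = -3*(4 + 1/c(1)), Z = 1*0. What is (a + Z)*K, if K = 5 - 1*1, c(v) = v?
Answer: -60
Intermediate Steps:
Z = 0
K = 4 (K = 5 - 1 = 4)
a = -15 (a = -3*(4 + 1/1) = -3*(4 + 1) = -3*5 = -15)
(a + Z)*K = (-15 + 0)*4 = -15*4 = -60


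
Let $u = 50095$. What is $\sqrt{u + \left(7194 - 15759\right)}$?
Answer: $\sqrt{41530} \approx 203.79$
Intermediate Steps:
$\sqrt{u + \left(7194 - 15759\right)} = \sqrt{50095 + \left(7194 - 15759\right)} = \sqrt{50095 - 8565} = \sqrt{41530}$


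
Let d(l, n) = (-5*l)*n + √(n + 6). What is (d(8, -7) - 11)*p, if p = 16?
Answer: 4304 + 16*I ≈ 4304.0 + 16.0*I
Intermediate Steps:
d(l, n) = √(6 + n) - 5*l*n (d(l, n) = -5*l*n + √(6 + n) = √(6 + n) - 5*l*n)
(d(8, -7) - 11)*p = ((√(6 - 7) - 5*8*(-7)) - 11)*16 = ((√(-1) + 280) - 11)*16 = ((I + 280) - 11)*16 = ((280 + I) - 11)*16 = (269 + I)*16 = 4304 + 16*I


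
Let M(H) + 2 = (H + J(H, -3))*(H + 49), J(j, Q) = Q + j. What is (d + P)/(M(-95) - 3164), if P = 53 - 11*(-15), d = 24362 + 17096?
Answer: 3473/476 ≈ 7.2962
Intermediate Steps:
M(H) = -2 + (-3 + 2*H)*(49 + H) (M(H) = -2 + (H + (-3 + H))*(H + 49) = -2 + (-3 + 2*H)*(49 + H))
d = 41458
P = 218 (P = 53 + 165 = 218)
(d + P)/(M(-95) - 3164) = (41458 + 218)/((-149 + 2*(-95)**2 + 95*(-95)) - 3164) = 41676/((-149 + 2*9025 - 9025) - 3164) = 41676/((-149 + 18050 - 9025) - 3164) = 41676/(8876 - 3164) = 41676/5712 = 41676*(1/5712) = 3473/476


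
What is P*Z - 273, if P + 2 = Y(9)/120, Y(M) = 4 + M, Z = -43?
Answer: -22999/120 ≈ -191.66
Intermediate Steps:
P = -227/120 (P = -2 + (4 + 9)/120 = -2 + 13*(1/120) = -2 + 13/120 = -227/120 ≈ -1.8917)
P*Z - 273 = -227/120*(-43) - 273 = 9761/120 - 273 = -22999/120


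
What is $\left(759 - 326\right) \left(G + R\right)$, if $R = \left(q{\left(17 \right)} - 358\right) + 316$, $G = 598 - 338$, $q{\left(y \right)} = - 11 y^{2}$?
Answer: $-1282113$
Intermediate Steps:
$G = 260$
$R = -3221$ ($R = \left(- 11 \cdot 17^{2} - 358\right) + 316 = \left(\left(-11\right) 289 - 358\right) + 316 = \left(-3179 - 358\right) + 316 = -3537 + 316 = -3221$)
$\left(759 - 326\right) \left(G + R\right) = \left(759 - 326\right) \left(260 - 3221\right) = \left(759 - 326\right) \left(-2961\right) = 433 \left(-2961\right) = -1282113$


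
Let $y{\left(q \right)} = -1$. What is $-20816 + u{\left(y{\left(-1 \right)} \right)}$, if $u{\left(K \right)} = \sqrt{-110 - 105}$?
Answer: $-20816 + i \sqrt{215} \approx -20816.0 + 14.663 i$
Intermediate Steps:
$u{\left(K \right)} = i \sqrt{215}$ ($u{\left(K \right)} = \sqrt{-215} = i \sqrt{215}$)
$-20816 + u{\left(y{\left(-1 \right)} \right)} = -20816 + i \sqrt{215}$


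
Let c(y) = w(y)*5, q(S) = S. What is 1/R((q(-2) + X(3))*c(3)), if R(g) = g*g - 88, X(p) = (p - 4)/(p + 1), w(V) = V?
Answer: 16/16817 ≈ 0.00095142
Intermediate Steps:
X(p) = (-4 + p)/(1 + p)
c(y) = 5*y (c(y) = y*5 = 5*y)
R(g) = -88 + g² (R(g) = g² - 88 = -88 + g²)
1/R((q(-2) + X(3))*c(3)) = 1/(-88 + ((-2 + (-4 + 3)/(1 + 3))*(5*3))²) = 1/(-88 + ((-2 - 1/4)*15)²) = 1/(-88 + ((-2 + (¼)*(-1))*15)²) = 1/(-88 + ((-2 - ¼)*15)²) = 1/(-88 + (-9/4*15)²) = 1/(-88 + (-135/4)²) = 1/(-88 + 18225/16) = 1/(16817/16) = 16/16817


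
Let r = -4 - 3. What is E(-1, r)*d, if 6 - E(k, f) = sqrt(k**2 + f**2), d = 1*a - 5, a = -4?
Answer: -54 + 45*sqrt(2) ≈ 9.6396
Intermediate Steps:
r = -7
d = -9 (d = 1*(-4) - 5 = -4 - 5 = -9)
E(k, f) = 6 - sqrt(f**2 + k**2) (E(k, f) = 6 - sqrt(k**2 + f**2) = 6 - sqrt(f**2 + k**2))
E(-1, r)*d = (6 - sqrt((-7)**2 + (-1)**2))*(-9) = (6 - sqrt(49 + 1))*(-9) = (6 - sqrt(50))*(-9) = (6 - 5*sqrt(2))*(-9) = -54 + 45*sqrt(2)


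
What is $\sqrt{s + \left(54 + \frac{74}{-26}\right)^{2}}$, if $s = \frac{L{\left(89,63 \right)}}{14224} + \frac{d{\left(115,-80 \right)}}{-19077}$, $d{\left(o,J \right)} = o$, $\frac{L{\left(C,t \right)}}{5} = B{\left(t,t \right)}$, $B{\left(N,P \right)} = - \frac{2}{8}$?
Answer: $\frac{5 \sqrt{325616138883222428955}}{1763783112} \approx 51.154$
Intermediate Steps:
$B{\left(N,P \right)} = - \frac{1}{4}$ ($B{\left(N,P \right)} = \left(-2\right) \frac{1}{8} = - \frac{1}{4}$)
$L{\left(C,t \right)} = - \frac{5}{4}$ ($L{\left(C,t \right)} = 5 \left(- \frac{1}{4}\right) = - \frac{5}{4}$)
$s = - \frac{6638425}{1085404992}$ ($s = - \frac{5}{4 \cdot 14224} + \frac{115}{-19077} = \left(- \frac{5}{4}\right) \frac{1}{14224} + 115 \left(- \frac{1}{19077}\right) = - \frac{5}{56896} - \frac{115}{19077} = - \frac{6638425}{1085404992} \approx -0.0061161$)
$\sqrt{s + \left(54 + \frac{74}{-26}\right)^{2}} = \sqrt{- \frac{6638425}{1085404992} + \left(54 + \frac{74}{-26}\right)^{2}} = \sqrt{- \frac{6638425}{1085404992} + \left(54 + 74 \left(- \frac{1}{26}\right)\right)^{2}} = \sqrt{- \frac{6638425}{1085404992} + \left(54 - \frac{37}{13}\right)^{2}} = \sqrt{- \frac{6638425}{1085404992} + \left(\frac{665}{13}\right)^{2}} = \sqrt{- \frac{6638425}{1085404992} + \frac{442225}{169}} = \sqrt{\frac{479992100693375}{183433443648}} = \frac{5 \sqrt{325616138883222428955}}{1763783112}$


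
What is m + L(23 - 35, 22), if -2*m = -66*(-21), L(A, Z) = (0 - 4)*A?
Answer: -645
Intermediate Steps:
L(A, Z) = -4*A
m = -693 (m = -(-33)*(-21) = -½*1386 = -693)
m + L(23 - 35, 22) = -693 - 4*(23 - 35) = -693 - 4*(-12) = -693 + 48 = -645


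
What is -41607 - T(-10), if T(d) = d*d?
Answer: -41707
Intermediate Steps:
T(d) = d²
-41607 - T(-10) = -41607 - 1*(-10)² = -41607 - 1*100 = -41607 - 100 = -41707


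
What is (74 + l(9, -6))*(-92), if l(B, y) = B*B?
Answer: -14260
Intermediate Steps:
l(B, y) = B²
(74 + l(9, -6))*(-92) = (74 + 9²)*(-92) = (74 + 81)*(-92) = 155*(-92) = -14260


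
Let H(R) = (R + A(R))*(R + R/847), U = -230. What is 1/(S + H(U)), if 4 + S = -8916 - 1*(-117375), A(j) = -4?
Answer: 847/137500745 ≈ 6.1600e-6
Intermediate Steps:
H(R) = 848*R*(-4 + R)/847 (H(R) = (R - 4)*(R + R/847) = (-4 + R)*(R + R*(1/847)) = (-4 + R)*(R + R/847) = (-4 + R)*(848*R/847) = 848*R*(-4 + R)/847)
S = 108455 (S = -4 + (-8916 - 1*(-117375)) = -4 + (-8916 + 117375) = -4 + 108459 = 108455)
1/(S + H(U)) = 1/(108455 + (848/847)*(-230)*(-4 - 230)) = 1/(108455 + (848/847)*(-230)*(-234)) = 1/(108455 + 45639360/847) = 1/(137500745/847) = 847/137500745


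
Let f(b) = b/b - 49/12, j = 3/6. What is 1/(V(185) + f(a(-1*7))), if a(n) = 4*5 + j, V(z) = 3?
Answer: -12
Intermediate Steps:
j = 1/2 (j = 3*(1/6) = 1/2 ≈ 0.50000)
a(n) = 41/2 (a(n) = 4*5 + 1/2 = 20 + 1/2 = 41/2)
f(b) = -37/12 (f(b) = 1 - 49*1/12 = 1 - 49/12 = -37/12)
1/(V(185) + f(a(-1*7))) = 1/(3 - 37/12) = 1/(-1/12) = -12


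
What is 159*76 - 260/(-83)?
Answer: 1003232/83 ≈ 12087.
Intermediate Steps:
159*76 - 260/(-83) = 12084 - 260*(-1/83) = 12084 + 260/83 = 1003232/83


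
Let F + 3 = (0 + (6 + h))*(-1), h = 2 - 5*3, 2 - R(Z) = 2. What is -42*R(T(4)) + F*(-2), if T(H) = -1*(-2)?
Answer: -8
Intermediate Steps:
T(H) = 2
R(Z) = 0 (R(Z) = 2 - 1*2 = 2 - 2 = 0)
h = -13 (h = 2 - 15 = -13)
F = 4 (F = -3 + (0 + (6 - 13))*(-1) = -3 + (0 - 7)*(-1) = -3 - 7*(-1) = -3 + 7 = 4)
-42*R(T(4)) + F*(-2) = -42*0 + 4*(-2) = 0 - 8 = -8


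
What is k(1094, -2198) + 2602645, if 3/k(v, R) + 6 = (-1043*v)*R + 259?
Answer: 2175820389118336/836003523 ≈ 2.6026e+6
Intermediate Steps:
k(v, R) = 3/(253 - 1043*R*v) (k(v, R) = 3/(-6 + ((-1043*v)*R + 259)) = 3/(-6 + (-1043*R*v + 259)) = 3/(-6 + (259 - 1043*R*v)) = 3/(253 - 1043*R*v))
k(1094, -2198) + 2602645 = -3/(-253 + 1043*(-2198)*1094) + 2602645 = -3/(-253 - 2508010316) + 2602645 = -3/(-2508010569) + 2602645 = -3*(-1/2508010569) + 2602645 = 1/836003523 + 2602645 = 2175820389118336/836003523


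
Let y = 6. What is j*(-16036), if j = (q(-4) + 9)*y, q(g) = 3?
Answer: -1154592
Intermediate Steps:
j = 72 (j = (3 + 9)*6 = 12*6 = 72)
j*(-16036) = 72*(-16036) = -1154592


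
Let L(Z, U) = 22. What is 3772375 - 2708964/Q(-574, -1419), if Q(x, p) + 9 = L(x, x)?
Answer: 46331911/13 ≈ 3.5640e+6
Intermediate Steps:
Q(x, p) = 13 (Q(x, p) = -9 + 22 = 13)
3772375 - 2708964/Q(-574, -1419) = 3772375 - 2708964/13 = 46331911/13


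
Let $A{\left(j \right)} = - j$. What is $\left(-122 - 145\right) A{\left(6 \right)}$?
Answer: $1602$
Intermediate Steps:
$\left(-122 - 145\right) A{\left(6 \right)} = \left(-122 - 145\right) \left(\left(-1\right) 6\right) = \left(-267\right) \left(-6\right) = 1602$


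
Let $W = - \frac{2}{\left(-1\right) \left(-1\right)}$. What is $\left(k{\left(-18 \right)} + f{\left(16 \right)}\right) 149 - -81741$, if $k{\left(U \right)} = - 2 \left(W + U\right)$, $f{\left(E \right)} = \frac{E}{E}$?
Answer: $87850$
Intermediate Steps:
$W = -2$ ($W = - \frac{2}{1} = \left(-2\right) 1 = -2$)
$f{\left(E \right)} = 1$
$k{\left(U \right)} = 4 - 2 U$ ($k{\left(U \right)} = - 2 \left(-2 + U\right) = 4 - 2 U$)
$\left(k{\left(-18 \right)} + f{\left(16 \right)}\right) 149 - -81741 = \left(\left(4 - -36\right) + 1\right) 149 - -81741 = \left(\left(4 + 36\right) + 1\right) 149 + 81741 = \left(40 + 1\right) 149 + 81741 = 41 \cdot 149 + 81741 = 6109 + 81741 = 87850$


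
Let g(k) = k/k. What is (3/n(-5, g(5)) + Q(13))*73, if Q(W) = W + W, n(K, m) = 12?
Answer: 7665/4 ≈ 1916.3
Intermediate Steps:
g(k) = 1
Q(W) = 2*W
(3/n(-5, g(5)) + Q(13))*73 = (3/12 + 2*13)*73 = (3*(1/12) + 26)*73 = (¼ + 26)*73 = (105/4)*73 = 7665/4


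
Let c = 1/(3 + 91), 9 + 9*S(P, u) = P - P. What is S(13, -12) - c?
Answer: -95/94 ≈ -1.0106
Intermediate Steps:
S(P, u) = -1 (S(P, u) = -1 + (P - P)/9 = -1 + (⅑)*0 = -1 + 0 = -1)
c = 1/94 ≈ 0.010638
S(13, -12) - c = -1 - 1*1/94 = -1 - 1/94 = -95/94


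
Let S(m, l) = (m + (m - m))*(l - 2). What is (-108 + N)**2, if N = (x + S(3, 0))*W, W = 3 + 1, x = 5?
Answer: 12544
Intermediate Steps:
W = 4
S(m, l) = m*(-2 + l) (S(m, l) = (m + 0)*(-2 + l) = m*(-2 + l))
N = -4 (N = (5 + 3*(-2 + 0))*4 = (5 + 3*(-2))*4 = (5 - 6)*4 = -1*4 = -4)
(-108 + N)**2 = (-108 - 4)**2 = (-112)**2 = 12544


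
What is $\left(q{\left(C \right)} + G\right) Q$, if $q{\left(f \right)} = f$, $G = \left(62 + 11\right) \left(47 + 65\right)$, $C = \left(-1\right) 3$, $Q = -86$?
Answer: $-702878$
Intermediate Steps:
$C = -3$
$G = 8176$ ($G = 73 \cdot 112 = 8176$)
$\left(q{\left(C \right)} + G\right) Q = \left(-3 + 8176\right) \left(-86\right) = 8173 \left(-86\right) = -702878$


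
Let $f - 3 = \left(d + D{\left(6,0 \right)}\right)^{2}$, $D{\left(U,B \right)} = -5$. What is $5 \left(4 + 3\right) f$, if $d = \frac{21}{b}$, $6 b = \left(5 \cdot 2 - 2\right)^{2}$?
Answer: $\frac{436835}{1024} \approx 426.6$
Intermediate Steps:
$b = \frac{32}{3}$ ($b = \frac{\left(5 \cdot 2 - 2\right)^{2}}{6} = \frac{\left(10 - 2\right)^{2}}{6} = \frac{8^{2}}{6} = \frac{1}{6} \cdot 64 = \frac{32}{3} \approx 10.667$)
$d = \frac{63}{32}$ ($d = \frac{21}{\frac{32}{3}} = 21 \cdot \frac{3}{32} = \frac{63}{32} \approx 1.9688$)
$f = \frac{12481}{1024}$ ($f = 3 + \left(\frac{63}{32} - 5\right)^{2} = 3 + \left(- \frac{97}{32}\right)^{2} = 3 + \frac{9409}{1024} = \frac{12481}{1024} \approx 12.188$)
$5 \left(4 + 3\right) f = 5 \left(4 + 3\right) \frac{12481}{1024} = 5 \cdot 7 \cdot \frac{12481}{1024} = 35 \cdot \frac{12481}{1024} = \frac{436835}{1024}$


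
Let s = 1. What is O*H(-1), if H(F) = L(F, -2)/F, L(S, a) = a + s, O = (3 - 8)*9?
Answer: -45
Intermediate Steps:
O = -45 (O = -5*9 = -45)
L(S, a) = 1 + a (L(S, a) = a + 1 = 1 + a)
H(F) = -1/F (H(F) = (1 - 2)/F = -1/F)
O*H(-1) = -(-45)/(-1) = -(-45)*(-1) = -45*1 = -45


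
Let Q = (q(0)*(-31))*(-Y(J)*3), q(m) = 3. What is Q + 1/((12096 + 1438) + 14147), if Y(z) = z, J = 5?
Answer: 38614996/27681 ≈ 1395.0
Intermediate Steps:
Q = 1395 (Q = (3*(-31))*(-1*5*3) = -(-465)*3 = -93*(-15) = 1395)
Q + 1/((12096 + 1438) + 14147) = 1395 + 1/((12096 + 1438) + 14147) = 1395 + 1/(13534 + 14147) = 1395 + 1/27681 = 38614996/27681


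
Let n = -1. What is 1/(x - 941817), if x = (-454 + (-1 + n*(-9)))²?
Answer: -1/742901 ≈ -1.3461e-6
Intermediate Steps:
x = 198916 (x = (-454 + (-1 - 1*(-9)))² = (-454 + (-1 + 9))² = (-454 + 8)² = (-446)² = 198916)
1/(x - 941817) = 1/(198916 - 941817) = 1/(-742901) = -1/742901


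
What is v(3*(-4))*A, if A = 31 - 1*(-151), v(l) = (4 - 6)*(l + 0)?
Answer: 4368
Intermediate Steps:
v(l) = -2*l
A = 182 (A = 31 + 151 = 182)
v(3*(-4))*A = -6*(-4)*182 = -2*(-12)*182 = 24*182 = 4368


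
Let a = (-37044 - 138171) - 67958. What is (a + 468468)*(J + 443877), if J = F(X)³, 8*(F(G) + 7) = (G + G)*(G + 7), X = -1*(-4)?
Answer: 100017687595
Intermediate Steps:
X = 4
F(G) = -7 + G*(7 + G)/4 (F(G) = -7 + ((G + G)*(G + 7))/8 = -7 + ((2*G)*(7 + G))/8 = -7 + (2*G*(7 + G))/8 = -7 + G*(7 + G)/4)
a = -243173 (a = -175215 - 67958 = -243173)
J = 64 (J = (-7 + (¼)*4² + (7/4)*4)³ = (-7 + (¼)*16 + 7)³ = (-7 + 4 + 7)³ = 4³ = 64)
(a + 468468)*(J + 443877) = (-243173 + 468468)*(64 + 443877) = 225295*443941 = 100017687595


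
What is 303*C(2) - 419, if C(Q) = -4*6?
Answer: -7691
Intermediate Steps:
C(Q) = -24
303*C(2) - 419 = 303*(-24) - 419 = -7272 - 419 = -7691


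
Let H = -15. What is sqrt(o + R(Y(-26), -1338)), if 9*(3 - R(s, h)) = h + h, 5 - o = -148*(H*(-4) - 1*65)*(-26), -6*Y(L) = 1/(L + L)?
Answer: 2*sqrt(43977)/3 ≈ 139.80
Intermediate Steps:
Y(L) = -1/(12*L) (Y(L) = -1/(6*(L + L)) = -1/(2*L)/6 = -1/(12*L))
o = 19245 (o = 5 - (-148*(-15*(-4) - 1*65))*(-26) = 5 - (-148*(60 - 65))*(-26) = 5 - (-148*(-5))*(-26) = 5 - 740*(-26) = 5 - 1*(-19240) = 5 + 19240 = 19245)
R(s, h) = 3 - 2*h/9 (R(s, h) = 3 - (h + h)/9 = 3 - 2*h/9)
sqrt(o + R(Y(-26), -1338)) = sqrt(19245 + (3 - 2/9*(-1338))) = sqrt(19245 + (3 + 892/3)) = sqrt(19245 + 901/3) = sqrt(58636/3) = 2*sqrt(43977)/3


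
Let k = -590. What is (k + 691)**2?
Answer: 10201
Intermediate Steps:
(k + 691)**2 = (-590 + 691)**2 = 101**2 = 10201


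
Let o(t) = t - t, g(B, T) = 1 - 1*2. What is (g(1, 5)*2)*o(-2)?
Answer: 0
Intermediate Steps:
g(B, T) = -1 (g(B, T) = 1 - 2 = -1)
o(t) = 0
(g(1, 5)*2)*o(-2) = -1*2*0 = -2*0 = 0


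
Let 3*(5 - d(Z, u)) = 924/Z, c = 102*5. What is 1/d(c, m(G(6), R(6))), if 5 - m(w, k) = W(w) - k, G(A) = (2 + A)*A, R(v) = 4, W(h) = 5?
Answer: 255/1121 ≈ 0.22748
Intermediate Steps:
G(A) = A*(2 + A)
c = 510
m(w, k) = k (m(w, k) = 5 - (5 - k) = 5 + (-5 + k) = k)
d(Z, u) = 5 - 308/Z
1/d(c, m(G(6), R(6))) = 1/(5 - 308/510) = 1/(5 - 308*1/510) = 1/(5 - 154/255) = 1/(1121/255) = 255/1121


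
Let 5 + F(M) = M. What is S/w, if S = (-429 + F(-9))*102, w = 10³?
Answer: -22593/500 ≈ -45.186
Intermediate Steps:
w = 1000
F(M) = -5 + M
S = -45186 (S = (-429 + (-5 - 9))*102 = (-429 - 14)*102 = -443*102 = -45186)
S/w = -45186/1000 = -45186*1/1000 = -22593/500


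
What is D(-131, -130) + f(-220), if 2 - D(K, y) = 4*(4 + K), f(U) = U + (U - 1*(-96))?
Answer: 166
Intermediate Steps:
f(U) = 96 + 2*U (f(U) = U + (U + 96) = U + (96 + U) = 96 + 2*U)
D(K, y) = -14 - 4*K (D(K, y) = 2 - 4*(4 + K) = 2 - (16 + 4*K) = 2 + (-16 - 4*K) = -14 - 4*K)
D(-131, -130) + f(-220) = (-14 - 4*(-131)) + (96 + 2*(-220)) = (-14 + 524) + (96 - 440) = 510 - 344 = 166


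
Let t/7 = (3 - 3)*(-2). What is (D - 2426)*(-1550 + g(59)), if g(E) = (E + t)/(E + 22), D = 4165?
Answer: -218228849/81 ≈ -2.6942e+6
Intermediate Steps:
t = 0 (t = 7*((3 - 3)*(-2)) = 7*(0*(-2)) = 7*0 = 0)
g(E) = E/(22 + E) (g(E) = (E + 0)/(E + 22) = E/(22 + E))
(D - 2426)*(-1550 + g(59)) = (4165 - 2426)*(-1550 + 59/(22 + 59)) = 1739*(-1550 + 59/81) = 1739*(-125491/81) = -218228849/81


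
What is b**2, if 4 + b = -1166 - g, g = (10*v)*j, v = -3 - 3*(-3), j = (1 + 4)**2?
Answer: 7128900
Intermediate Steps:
j = 25 (j = 5**2 = 25)
v = 6 (v = -3 + 9 = 6)
g = 1500 (g = (10*6)*25 = 60*25 = 1500)
b = -2670 (b = -4 + (-1166 - 1*1500) = -4 + (-1166 - 1500) = -4 - 2666 = -2670)
b**2 = (-2670)**2 = 7128900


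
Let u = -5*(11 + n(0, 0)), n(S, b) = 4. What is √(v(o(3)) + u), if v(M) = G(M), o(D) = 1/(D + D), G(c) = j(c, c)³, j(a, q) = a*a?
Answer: 121*I*√239/216 ≈ 8.6602*I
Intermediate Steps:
j(a, q) = a²
G(c) = c⁶ (G(c) = (c²)³ = c⁶)
o(D) = 1/(2*D)
v(M) = M⁶
u = -75 (u = -5*(11 + 4) = -5*15 = -75)
√(v(o(3)) + u) = √(((½)/3)⁶ - 75) = √(((½)*(⅓))⁶ - 75) = √((⅙)⁶ - 75) = √(1/46656 - 75) = √(-3499199/46656) = 121*I*√239/216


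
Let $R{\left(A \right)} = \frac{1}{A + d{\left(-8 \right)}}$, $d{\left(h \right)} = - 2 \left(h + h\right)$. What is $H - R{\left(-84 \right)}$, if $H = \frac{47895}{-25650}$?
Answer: $- \frac{82163}{44460} \approx -1.848$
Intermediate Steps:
$H = - \frac{3193}{1710}$ ($H = 47895 \left(- \frac{1}{25650}\right) = - \frac{3193}{1710} \approx -1.8673$)
$d{\left(h \right)} = - 4 h$ ($d{\left(h \right)} = - 2 \cdot 2 h = - 4 h$)
$R{\left(A \right)} = \frac{1}{32 + A}$ ($R{\left(A \right)} = \frac{1}{A - -32} = \frac{1}{A + 32} = \frac{1}{32 + A}$)
$H - R{\left(-84 \right)} = - \frac{3193}{1710} - \frac{1}{32 - 84} = - \frac{3193}{1710} - \frac{1}{-52} = - \frac{3193}{1710} - - \frac{1}{52} = - \frac{3193}{1710} + \frac{1}{52} = - \frac{82163}{44460}$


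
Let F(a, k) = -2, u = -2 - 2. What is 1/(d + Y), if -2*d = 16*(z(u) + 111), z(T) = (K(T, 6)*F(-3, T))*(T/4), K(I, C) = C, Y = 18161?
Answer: 1/17177 ≈ 5.8217e-5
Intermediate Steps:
u = -4
z(T) = -3*T (z(T) = (6*(-2))*(T/4) = -12*T/4 = -3*T)
d = -984 (d = -8*(-3*(-4) + 111) = -8*(12 + 111) = -8*123 = -½*1968 = -984)
1/(d + Y) = 1/(-984 + 18161) = 1/17177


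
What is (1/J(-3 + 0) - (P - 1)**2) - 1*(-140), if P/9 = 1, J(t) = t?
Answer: 227/3 ≈ 75.667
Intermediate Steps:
P = 9 (P = 9*1 = 9)
(1/J(-3 + 0) - (P - 1)**2) - 1*(-140) = (1/(-3 + 0) - (9 - 1)**2) - 1*(-140) = (1/(-3) - 1*8**2) + 140 = (-1/3 - 1*64) + 140 = (-1/3 - 64) + 140 = -193/3 + 140 = 227/3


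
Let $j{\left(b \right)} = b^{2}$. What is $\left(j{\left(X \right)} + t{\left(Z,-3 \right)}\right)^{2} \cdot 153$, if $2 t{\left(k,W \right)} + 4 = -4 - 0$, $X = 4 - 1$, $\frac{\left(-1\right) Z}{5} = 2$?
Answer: $3825$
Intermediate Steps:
$Z = -10$ ($Z = \left(-5\right) 2 = -10$)
$X = 3$
$t{\left(k,W \right)} = -4$ ($t{\left(k,W \right)} = -2 + \frac{-4 - 0}{2} = -2 + \frac{-4 + 0}{2} = -2 + \frac{1}{2} \left(-4\right) = -2 - 2 = -4$)
$\left(j{\left(X \right)} + t{\left(Z,-3 \right)}\right)^{2} \cdot 153 = \left(3^{2} - 4\right)^{2} \cdot 153 = \left(9 - 4\right)^{2} \cdot 153 = 5^{2} \cdot 153 = 25 \cdot 153 = 3825$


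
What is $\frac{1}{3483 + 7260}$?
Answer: $\frac{1}{10743} \approx 9.3084 \cdot 10^{-5}$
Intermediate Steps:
$\frac{1}{3483 + 7260} = \frac{1}{10743}$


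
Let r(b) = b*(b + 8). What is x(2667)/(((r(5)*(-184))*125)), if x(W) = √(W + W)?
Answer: -√5334/1495000 ≈ -4.8852e-5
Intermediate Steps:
x(W) = √2*√W (x(W) = √(2*W) = √2*√W)
r(b) = b*(8 + b)
x(2667)/(((r(5)*(-184))*125)) = (√2*√2667)/((((5*(8 + 5))*(-184))*125)) = √5334/((((5*13)*(-184))*125)) = √5334/(((65*(-184))*125)) = √5334/((-11960*125)) = √5334/(-1495000) = √5334*(-1/1495000) = -√5334/1495000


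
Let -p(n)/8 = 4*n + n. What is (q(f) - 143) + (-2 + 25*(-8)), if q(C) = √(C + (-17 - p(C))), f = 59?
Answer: -345 + √2402 ≈ -295.99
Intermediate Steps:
p(n) = -40*n (p(n) = -8*(4*n + n) = -40*n)
q(C) = √(-17 + 41*C) (q(C) = √(C + (-17 - (-40)*C)) = √(C + (-17 + 40*C)) = √(-17 + 41*C))
(q(f) - 143) + (-2 + 25*(-8)) = (√(-17 + 41*59) - 143) + (-2 + 25*(-8)) = (√(-17 + 2419) - 143) + (-2 - 200) = (√2402 - 143) - 202 = (-143 + √2402) - 202 = -345 + √2402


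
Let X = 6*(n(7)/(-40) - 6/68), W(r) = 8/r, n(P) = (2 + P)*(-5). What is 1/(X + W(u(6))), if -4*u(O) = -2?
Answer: 68/1511 ≈ 0.045003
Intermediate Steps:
n(P) = -10 - 5*P
u(O) = 1/2 (u(O) = -1/4*(-2) = 1/2)
X = 423/68 (X = 6*((-10 - 5*7)/(-40) - 6/68) = 6*((-10 - 35)*(-1/40) - 6*1/68) = 6*(-45*(-1/40) - 3/34) = 6*(9/8 - 3/34) = 6*(141/136) = 423/68 ≈ 6.2206)
1/(X + W(u(6))) = 1/(423/68 + 8/(1/2)) = 1/(423/68 + 8*2) = 1/(423/68 + 16) = 1/(1511/68) = 68/1511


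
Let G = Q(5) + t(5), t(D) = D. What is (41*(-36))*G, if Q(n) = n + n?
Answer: -22140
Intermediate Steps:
Q(n) = 2*n
G = 15 (G = 2*5 + 5 = 10 + 5 = 15)
(41*(-36))*G = (41*(-36))*15 = -1476*15 = -22140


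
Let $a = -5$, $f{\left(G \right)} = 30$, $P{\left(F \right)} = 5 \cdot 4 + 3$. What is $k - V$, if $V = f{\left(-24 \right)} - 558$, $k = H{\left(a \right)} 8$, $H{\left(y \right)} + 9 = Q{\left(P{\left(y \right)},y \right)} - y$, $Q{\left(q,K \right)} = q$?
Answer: $680$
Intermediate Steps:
$P{\left(F \right)} = 23$ ($P{\left(F \right)} = 20 + 3 = 23$)
$H{\left(y \right)} = 14 - y$ ($H{\left(y \right)} = -9 - \left(-23 + y\right) = 14 - y$)
$k = 152$ ($k = \left(14 - -5\right) 8 = \left(14 + 5\right) 8 = 19 \cdot 8 = 152$)
$V = -528$ ($V = 30 - 558 = -528$)
$k - V = 152 - -528 = 152 + 528 = 680$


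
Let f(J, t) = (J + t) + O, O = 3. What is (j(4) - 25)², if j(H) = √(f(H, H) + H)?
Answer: (25 - √15)² ≈ 446.35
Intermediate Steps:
f(J, t) = 3 + J + t (f(J, t) = (J + t) + 3 = 3 + J + t)
j(H) = √(3 + 3*H) (j(H) = √((3 + H + H) + H) = √((3 + 2*H) + H) = √(3 + 3*H))
(j(4) - 25)² = (√(3 + 3*4) - 25)² = (√(3 + 12) - 25)² = (√15 - 25)² = (-25 + √15)²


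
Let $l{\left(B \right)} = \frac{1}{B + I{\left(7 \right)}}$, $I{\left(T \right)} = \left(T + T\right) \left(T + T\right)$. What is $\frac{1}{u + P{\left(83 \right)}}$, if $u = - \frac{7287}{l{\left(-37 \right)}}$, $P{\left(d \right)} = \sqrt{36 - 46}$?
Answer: $- \frac{1158633}{1342430428699} - \frac{i \sqrt{10}}{1342430428699} \approx -8.6309 \cdot 10^{-7} - 2.3556 \cdot 10^{-12} i$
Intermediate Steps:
$I{\left(T \right)} = 4 T^{2}$ ($I{\left(T \right)} = 2 T 2 T = 4 T^{2}$)
$l{\left(B \right)} = \frac{1}{196 + B}$ ($l{\left(B \right)} = \frac{1}{B + 4 \cdot 7^{2}} = \frac{1}{B + 4 \cdot 49} = \frac{1}{B + 196} = \frac{1}{196 + B}$)
$P{\left(d \right)} = i \sqrt{10}$ ($P{\left(d \right)} = \sqrt{-10} = i \sqrt{10}$)
$u = -1158633$ ($u = - \frac{7287}{\frac{1}{196 - 37}} = - \frac{7287}{\frac{1}{159}} = - 7287 \frac{1}{\frac{1}{159}} = \left(-7287\right) 159 = -1158633$)
$\frac{1}{u + P{\left(83 \right)}} = \frac{1}{-1158633 + i \sqrt{10}}$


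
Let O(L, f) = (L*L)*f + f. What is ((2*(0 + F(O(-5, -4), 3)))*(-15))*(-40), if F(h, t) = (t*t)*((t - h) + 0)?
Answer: 1155600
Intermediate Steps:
O(L, f) = f + f*L² (O(L, f) = L²*f + f = f*L² + f = f + f*L²)
F(h, t) = t²*(t - h)
((2*(0 + F(O(-5, -4), 3)))*(-15))*(-40) = ((2*(0 + 3²*(3 - (-4)*(1 + (-5)²))))*(-15))*(-40) = ((2*(0 + 9*(3 - (-4)*(1 + 25))))*(-15))*(-40) = ((2*(0 + 9*(3 - (-4)*26)))*(-15))*(-40) = ((2*(0 + 9*(3 - 1*(-104))))*(-15))*(-40) = ((2*(0 + 9*(3 + 104)))*(-15))*(-40) = ((2*(0 + 9*107))*(-15))*(-40) = ((2*(0 + 963))*(-15))*(-40) = ((2*963)*(-15))*(-40) = (1926*(-15))*(-40) = -28890*(-40) = 1155600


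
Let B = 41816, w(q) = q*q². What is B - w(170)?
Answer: -4871184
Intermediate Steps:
w(q) = q³
B - w(170) = 41816 - 1*170³ = 41816 - 1*4913000 = 41816 - 4913000 = -4871184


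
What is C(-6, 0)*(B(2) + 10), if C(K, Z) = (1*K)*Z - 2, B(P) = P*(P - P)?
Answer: -20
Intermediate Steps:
B(P) = 0 (B(P) = P*0 = 0)
C(K, Z) = -2 + K*Z (C(K, Z) = K*Z - 2 = -2 + K*Z)
C(-6, 0)*(B(2) + 10) = (-2 - 6*0)*(0 + 10) = (-2 + 0)*10 = -2*10 = -20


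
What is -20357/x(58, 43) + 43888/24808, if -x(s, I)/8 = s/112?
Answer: 442048493/89929 ≈ 4915.5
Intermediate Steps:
x(s, I) = -s/14 (x(s, I) = -8*s/112 = -s/14)
-20357/x(58, 43) + 43888/24808 = -20357/((-1/14*58)) + 43888/24808 = -20357/(-29/7) + 43888*(1/24808) = -20357*(-7/29) + 5486/3101 = 142499/29 + 5486/3101 = 442048493/89929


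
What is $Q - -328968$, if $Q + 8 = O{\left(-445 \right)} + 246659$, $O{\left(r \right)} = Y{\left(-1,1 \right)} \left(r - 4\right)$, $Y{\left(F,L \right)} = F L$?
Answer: $576068$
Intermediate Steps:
$O{\left(r \right)} = 4 - r$ ($O{\left(r \right)} = \left(-1\right) 1 \left(r - 4\right) = - (-4 + r) = 4 - r$)
$Q = 247100$ ($Q = -8 + \left(\left(4 - -445\right) + 246659\right) = -8 + \left(\left(4 + 445\right) + 246659\right) = -8 + \left(449 + 246659\right) = -8 + 247108 = 247100$)
$Q - -328968 = 247100 - -328968 = 247100 + 328968 = 576068$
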